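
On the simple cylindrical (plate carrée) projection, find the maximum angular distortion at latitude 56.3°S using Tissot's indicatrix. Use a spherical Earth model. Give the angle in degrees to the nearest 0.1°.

Plate carrée maps x = Rλ, y = Rφ. The meridian scale is h = 1 and the parallel scale is k = 1/cos φ = sec φ.
At 56.3°: h = 1.000, k = 1.802; principal scales a = 1.802, b = 1.000.
sin(ω/2) = (a − b)/(a + b) = 0.8023/2.802 = 0.2863, so ω = 2 arcsin(0.2863) ≈ 33.3°.

33.3°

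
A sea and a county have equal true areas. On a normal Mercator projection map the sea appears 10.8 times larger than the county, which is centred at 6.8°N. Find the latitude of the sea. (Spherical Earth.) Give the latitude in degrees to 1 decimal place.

72.4°

For equal true areas on Mercator, apparent areas scale as sec²φ, so the ratio is cos²φ₂ / cos²φ₁.
cos²φ₂ / cos²φ₁ = 10.8  ⇒  cos φ₁ = cos 6.8° / √10.8 = 0.9930/3.286 = 0.3021.
φ₁ = arccos(0.3021) ≈ 72.4°.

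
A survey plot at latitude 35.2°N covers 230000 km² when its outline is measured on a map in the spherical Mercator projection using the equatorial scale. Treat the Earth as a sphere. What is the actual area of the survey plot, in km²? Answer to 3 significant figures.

154000 km²

Mercator is conformal, so the point scale is isotropic: h = k = sec φ = 1/cos φ.
Areal scale = k² = sec²φ = 1/cos²(35.2°) = 1/0.8171² = 1.498.
True area = apparent / (areal scale) = 230000 / 1.498 ≈ 154000 km².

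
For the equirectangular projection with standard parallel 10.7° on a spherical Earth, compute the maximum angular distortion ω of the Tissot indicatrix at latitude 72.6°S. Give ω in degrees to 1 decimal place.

In the equirectangular projection with standard parallel φ₀ = 10.7° (x = Rλ cos φ₀, y = Rφ), meridians are true-scale (h = 1) and the parallel scale is k = cos φ₀ / cos φ.
At 72.6°: h = 1.000, k = 3.286; principal scales a = 3.286, b = 1.000.
sin(ω/2) = (a − b)/(a + b) = 2.286/4.286 = 0.5334, so ω = 2 arcsin(0.5334) ≈ 64.5°.

64.5°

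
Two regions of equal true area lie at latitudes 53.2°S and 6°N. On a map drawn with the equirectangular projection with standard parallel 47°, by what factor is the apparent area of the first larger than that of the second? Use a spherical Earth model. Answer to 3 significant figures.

In the equirectangular projection with standard parallel φ₀ = 47° (x = Rλ cos φ₀, y = Rφ), meridians are true-scale (h = 1) and the parallel scale is k = cos φ₀ / cos φ.
Areal scale at 53.2°: h·k = 1.000 × 1.139 = 1.139.
Areal scale at 6°: h·k = 1.000 × 0.6858 = 0.6858.
Ratio = 1.139/0.6858 ≈ 1.66.

1.66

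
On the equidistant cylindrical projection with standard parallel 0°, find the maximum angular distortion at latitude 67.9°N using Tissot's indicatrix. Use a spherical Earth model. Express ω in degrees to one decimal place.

In the plate carrée (x = Rλ, y = Rφ), meridians are true-scale (h = 1) and parallels are stretched by k = sec φ.
At 67.9°: h = 1.000, k = 2.658; principal scales a = 2.658, b = 1.000.
sin(ω/2) = (a − b)/(a + b) = 1.658/3.658 = 0.4533, so ω = 2 arcsin(0.4533) ≈ 53.9°.

53.9°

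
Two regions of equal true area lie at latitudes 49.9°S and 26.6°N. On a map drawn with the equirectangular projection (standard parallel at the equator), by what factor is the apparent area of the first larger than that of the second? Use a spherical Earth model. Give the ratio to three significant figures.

1.39

Plate carrée maps x = Rλ, y = Rφ. The meridian scale is h = 1 and the parallel scale is k = 1/cos φ = sec φ.
Areal scale at 49.9°: h·k = 1.000 × 1.552 = 1.552.
Areal scale at 26.6°: h·k = 1.000 × 1.118 = 1.118.
Ratio = 1.552/1.118 ≈ 1.39.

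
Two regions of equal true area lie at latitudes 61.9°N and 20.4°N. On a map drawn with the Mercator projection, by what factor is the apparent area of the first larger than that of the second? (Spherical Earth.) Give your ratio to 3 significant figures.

On Mercator, area is exaggerated by sec²φ = 1/cos²φ.
At 61.9°: sec²(61.9°) = 1/0.4710² = 4.508.
At 20.4°: sec²(20.4°) = 1/0.9373² = 1.138.
Ratio = 4.508/1.138 = cos²(20.4°)/cos²(61.9°) ≈ 3.96.

3.96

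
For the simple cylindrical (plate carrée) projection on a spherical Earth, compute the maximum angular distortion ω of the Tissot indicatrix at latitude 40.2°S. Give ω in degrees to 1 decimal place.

In the plate carrée (x = Rλ, y = Rφ), meridians are true-scale (h = 1) and parallels are stretched by k = sec φ.
At 40.2°: h = 1.000, k = 1.309; principal scales a = 1.309, b = 1.000.
sin(ω/2) = (a − b)/(a + b) = 0.3093/2.309 = 0.1339, so ω = 2 arcsin(0.1339) ≈ 15.4°.

15.4°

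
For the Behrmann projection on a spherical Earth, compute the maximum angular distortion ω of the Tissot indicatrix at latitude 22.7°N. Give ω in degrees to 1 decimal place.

7.2°

Behrmann is a cylindrical equal-area projection with standard parallels at ±30°. Cylindrical equal-area (φ₀ = 30°): h = cos φ / cos 30° along meridians, k = cos 30° / cos φ along parallels; h·k = 1.
At 22.7°: h = 1.065, k = 0.9387; principal scales a = 1.065, b = 0.9387.
sin(ω/2) = (a − b)/(a + b) = 0.1265/2.004 = 0.06313, so ω = 2 arcsin(0.06313) ≈ 7.2°.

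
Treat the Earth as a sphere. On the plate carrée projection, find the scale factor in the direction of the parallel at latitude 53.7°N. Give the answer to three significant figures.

In the plate carrée (x = Rλ, y = Rφ), meridians are true-scale (h = 1) and parallels are stretched by k = sec φ.
k = 1/cos 53.7° = 1/0.5920 = 1.689.

1.69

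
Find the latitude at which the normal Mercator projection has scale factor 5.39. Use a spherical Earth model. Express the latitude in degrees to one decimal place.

79.3°

Mercator scale is k = sec φ = 1/cos φ.
1/cos φ = 5.39  ⇒  cos φ = 0.1855  ⇒  φ = arccos(0.1855) ≈ 79.3°.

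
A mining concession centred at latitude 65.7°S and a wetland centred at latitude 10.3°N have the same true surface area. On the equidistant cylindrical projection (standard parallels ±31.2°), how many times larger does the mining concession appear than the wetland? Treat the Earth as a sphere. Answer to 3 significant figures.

2.39

The equidistant cylindrical projection with φ₀ = 31.2° has h = 1 (meridians true) and k = cos φ₀ / cos φ along parallels.
Areal scale at 65.7°: h·k = 1.000 × 2.079 = 2.079.
Areal scale at 10.3°: h·k = 1.000 × 0.8694 = 0.8694.
Ratio = 2.079/0.8694 ≈ 2.39.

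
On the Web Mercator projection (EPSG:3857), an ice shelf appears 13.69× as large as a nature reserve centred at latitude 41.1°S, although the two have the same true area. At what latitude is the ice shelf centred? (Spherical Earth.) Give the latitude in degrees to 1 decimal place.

For equal true areas on Mercator, apparent areas scale as sec²φ, so the ratio is cos²φ₂ / cos²φ₁.
cos²φ₂ / cos²φ₁ = 13.69  ⇒  cos φ₁ = cos 41.1° / √13.69 = 0.7536/3.700 = 0.2037.
φ₁ = arccos(0.2037) ≈ 78.2°.

78.2°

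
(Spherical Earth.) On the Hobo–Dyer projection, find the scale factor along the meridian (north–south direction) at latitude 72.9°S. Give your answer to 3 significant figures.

Hobo–Dyer is a cylindrical equal-area projection with standard parallels at ±37.5°. A cylindrical equal-area projection with standard parallel φ₀ has meridian scale h = cos φ / cos φ₀ and parallel scale k = cos φ₀ / cos φ (so areas are preserved, h·k = 1).
h = cos 72.9° / cos 37.5° = 0.2940/0.7934 = 0.3706.

0.371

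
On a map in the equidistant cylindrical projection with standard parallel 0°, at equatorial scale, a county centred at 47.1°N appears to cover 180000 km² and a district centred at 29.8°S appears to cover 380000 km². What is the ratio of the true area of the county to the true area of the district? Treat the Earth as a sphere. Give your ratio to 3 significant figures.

0.372

On the plate carrée, areal scale = h·k = 1 × sec φ, so true area = apparent × cos φ.
True area of county: 180000 × cos(47.1°) = 180000 × 0.6807 = 122500 km².
True area of district: 380000 × cos(29.8°) = 380000 × 0.8678 = 329800 km².
Ratio = 122500 / 329800 ≈ 0.372.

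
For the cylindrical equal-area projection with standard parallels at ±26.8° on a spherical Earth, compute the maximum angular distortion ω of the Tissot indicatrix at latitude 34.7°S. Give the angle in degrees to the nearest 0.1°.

9.4°

A cylindrical equal-area projection with standard parallel φ₀ has meridian scale h = cos φ / cos φ₀ and parallel scale k = cos φ₀ / cos φ (so areas are preserved, h·k = 1).
At 34.7°: h = 0.9211, k = 1.086; principal scales a = 1.086, b = 0.9211.
sin(ω/2) = (a − b)/(a + b) = 0.1646/2.007 = 0.08202, so ω = 2 arcsin(0.08202) ≈ 9.4°.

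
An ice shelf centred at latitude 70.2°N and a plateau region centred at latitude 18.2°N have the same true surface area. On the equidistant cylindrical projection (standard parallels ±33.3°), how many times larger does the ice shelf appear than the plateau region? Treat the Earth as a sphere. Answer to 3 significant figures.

2.80

In the equirectangular projection with standard parallel φ₀ = 33.3° (x = Rλ cos φ₀, y = Rφ), meridians are true-scale (h = 1) and the parallel scale is k = cos φ₀ / cos φ.
Areal scale at 70.2°: h·k = 1.000 × 2.467 = 2.467.
Areal scale at 18.2°: h·k = 1.000 × 0.8798 = 0.8798.
Ratio = 2.467/0.8798 ≈ 2.80.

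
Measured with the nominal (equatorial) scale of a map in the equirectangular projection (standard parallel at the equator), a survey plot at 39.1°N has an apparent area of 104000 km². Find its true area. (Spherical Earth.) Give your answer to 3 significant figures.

80700 km²

In the plate carrée (x = Rλ, y = Rφ), meridians are true-scale (h = 1) and parallels are stretched by k = sec φ.
Areal scale = h·k = 1 × sec φ; at 39.1°, h = 1.000, k = 1.289, so h·k = 1.289.
True area = apparent / (areal scale) = 104000 / 1.289 ≈ 80700 km².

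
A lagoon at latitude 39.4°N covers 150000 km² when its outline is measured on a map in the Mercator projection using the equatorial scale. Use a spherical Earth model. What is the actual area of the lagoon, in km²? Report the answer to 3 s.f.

89600 km²

The Mercator projection is conformal; its linear scale factor is the same in every direction and equals sec φ = 1/cos φ.
Areal scale = k² = sec²φ = 1/cos²(39.4°) = 1/0.7727² = 1.675.
True area = apparent / (areal scale) = 150000 / 1.675 ≈ 89600 km².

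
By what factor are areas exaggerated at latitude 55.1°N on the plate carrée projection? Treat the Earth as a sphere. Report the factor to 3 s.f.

1.75

In the plate carrée (x = Rλ, y = Rφ), meridians are true-scale (h = 1) and parallels are stretched by k = sec φ.
Areal scale = h·k = 1 × sec φ; at 55.1°, h = 1.000, k = 1.748, so h·k = 1.748.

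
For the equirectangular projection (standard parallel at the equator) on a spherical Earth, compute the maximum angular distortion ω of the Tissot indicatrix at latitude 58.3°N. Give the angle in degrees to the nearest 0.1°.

Plate carrée maps x = Rλ, y = Rφ. The meridian scale is h = 1 and the parallel scale is k = 1/cos φ = sec φ.
At 58.3°: h = 1.000, k = 1.903; principal scales a = 1.903, b = 1.000.
sin(ω/2) = (a − b)/(a + b) = 0.9031/2.903 = 0.3111, so ω = 2 arcsin(0.3111) ≈ 36.2°.

36.2°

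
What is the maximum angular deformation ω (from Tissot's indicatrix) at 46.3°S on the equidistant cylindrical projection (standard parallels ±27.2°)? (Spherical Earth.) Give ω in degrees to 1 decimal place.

14.4°

With standard parallel φ₀ = 27.2°, the equirectangular projection gives x = Rλ cos φ₀, y = Rφ, so h = 1 and k = cos 27.2° / cos φ.
At 46.3°: h = 1.000, k = 1.287; principal scales a = 1.287, b = 1.000.
sin(ω/2) = (a − b)/(a + b) = 0.2874/2.287 = 0.1256, so ω = 2 arcsin(0.1256) ≈ 14.4°.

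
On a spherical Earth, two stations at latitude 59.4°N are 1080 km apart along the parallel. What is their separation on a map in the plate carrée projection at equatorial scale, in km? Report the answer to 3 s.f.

2120 km

Plate carrée maps x = Rλ, y = Rφ. The meridian scale is h = 1 and the parallel scale is k = 1/cos φ = sec φ.
Along the parallel, k = sec 59.4° = 1/0.5090 = 1.964.
Map distance = 1080 × 1.964 ≈ 2120 km.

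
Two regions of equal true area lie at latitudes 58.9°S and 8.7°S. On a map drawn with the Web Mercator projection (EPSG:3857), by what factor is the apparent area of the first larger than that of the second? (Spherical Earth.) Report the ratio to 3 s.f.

Mercator areal scale is sec²φ.
At 58.9°: sec²(58.9°) = 1/0.5165² = 3.748.
At 8.7°: sec²(8.7°) = 1/0.9885² = 1.023.
Ratio = 3.748/1.023 = cos²(8.7°)/cos²(58.9°) ≈ 3.66.

3.66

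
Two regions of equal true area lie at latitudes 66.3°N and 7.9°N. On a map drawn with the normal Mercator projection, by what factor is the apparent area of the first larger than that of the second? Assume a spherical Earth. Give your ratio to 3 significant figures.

6.07

Mercator is conformal with k = sec φ, so areal scale = k² = sec²φ.
At 66.3°: sec²(66.3°) = 1/0.4019² = 6.190.
At 7.9°: sec²(7.9°) = 1/0.9905² = 1.019.
Ratio = 6.190/1.019 = cos²(7.9°)/cos²(66.3°) ≈ 6.07.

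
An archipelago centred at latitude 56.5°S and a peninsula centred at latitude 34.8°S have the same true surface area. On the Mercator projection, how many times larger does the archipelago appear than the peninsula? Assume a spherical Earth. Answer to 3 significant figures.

2.21

On Mercator, area is exaggerated by sec²φ = 1/cos²φ.
At 56.5°: sec²(56.5°) = 1/0.5519² = 3.283.
At 34.8°: sec²(34.8°) = 1/0.8211² = 1.483.
Ratio = 3.283/1.483 = cos²(34.8°)/cos²(56.5°) ≈ 2.21.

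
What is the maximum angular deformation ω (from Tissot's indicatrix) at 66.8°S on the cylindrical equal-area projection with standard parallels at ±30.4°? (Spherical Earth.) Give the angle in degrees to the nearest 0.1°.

81.8°

Cylindrical equal-area (φ₀ = 30.4°): h = cos φ / cos 30.4° along meridians, k = cos 30.4° / cos φ along parallels; h·k = 1.
At 66.8°: h = 0.4567, k = 2.189; principal scales a = 2.189, b = 0.4567.
sin(ω/2) = (a − b)/(a + b) = 1.733/2.646 = 0.6548, so ω = 2 arcsin(0.6548) ≈ 81.8°.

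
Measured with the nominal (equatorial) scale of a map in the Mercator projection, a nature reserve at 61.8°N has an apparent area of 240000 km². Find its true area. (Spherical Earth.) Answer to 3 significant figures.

53600 km²

For Mercator, h = k = sec φ (a conformal cylindrical projection has a single point scale, 1/cos φ).
Areal scale = k² = sec²φ = 1/cos²(61.8°) = 1/0.4726² = 4.478.
True area = apparent / (areal scale) = 240000 / 4.478 ≈ 53600 km².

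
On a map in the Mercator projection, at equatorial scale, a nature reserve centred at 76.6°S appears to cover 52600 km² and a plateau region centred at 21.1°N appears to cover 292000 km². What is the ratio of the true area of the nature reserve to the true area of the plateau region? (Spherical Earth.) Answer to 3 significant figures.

0.0111

Since Mercator area scale is 1/cos²φ, the true area equals the apparent area multiplied by cos²φ.
True area of nature reserve: 52600 × cos²(76.6°) = 52600 × 0.05371 = 2825 km².
True area of plateau region: 292000 × cos²(21.1°) = 292000 × 0.8704 = 254200 km².
Ratio = 2825 / 254200 ≈ 0.0111.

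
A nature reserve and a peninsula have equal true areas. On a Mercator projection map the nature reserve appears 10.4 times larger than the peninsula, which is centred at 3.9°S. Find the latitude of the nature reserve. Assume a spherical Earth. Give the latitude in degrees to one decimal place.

72.0°

Mercator areal scale is sec²φ, so apparent-area ratio = sec²φ₁ / sec²φ₂ = cos²φ₂ / cos²φ₁.
cos²φ₂ / cos²φ₁ = 10.4  ⇒  cos φ₁ = cos 3.9° / √10.4 = 0.9977/3.225 = 0.3094.
φ₁ = arccos(0.3094) ≈ 72.0°.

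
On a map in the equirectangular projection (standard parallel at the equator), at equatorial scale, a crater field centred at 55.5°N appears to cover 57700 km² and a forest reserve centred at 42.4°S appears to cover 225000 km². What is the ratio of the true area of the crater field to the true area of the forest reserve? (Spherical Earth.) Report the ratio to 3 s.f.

0.197

Plate carrée has h = 1 and k = sec φ, giving areal scale sec φ; true area = (apparent area) · cos φ.
True area of crater field: 57700 × cos(55.5°) = 57700 × 0.5664 = 32680 km².
True area of forest reserve: 225000 × cos(42.4°) = 225000 × 0.7385 = 166200 km².
Ratio = 32680 / 166200 ≈ 0.197.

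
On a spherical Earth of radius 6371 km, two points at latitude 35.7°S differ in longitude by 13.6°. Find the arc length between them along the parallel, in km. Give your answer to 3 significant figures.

1230 km

Arc length along a parallel = R cos φ · Δλ (with Δλ in radians).
= 6371 × cos 35.7° × (13.6° × π/180) = 6371 × 0.8121 × 0.2374 ≈ 1230 km.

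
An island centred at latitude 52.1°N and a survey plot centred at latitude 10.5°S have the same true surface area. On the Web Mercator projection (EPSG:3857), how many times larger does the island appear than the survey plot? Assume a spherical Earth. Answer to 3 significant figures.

Mercator is conformal with k = sec φ, so areal scale = k² = sec²φ.
At 52.1°: sec²(52.1°) = 1/0.6143² = 2.650.
At 10.5°: sec²(10.5°) = 1/0.9833² = 1.034.
Ratio = 2.650/1.034 = cos²(10.5°)/cos²(52.1°) ≈ 2.56.

2.56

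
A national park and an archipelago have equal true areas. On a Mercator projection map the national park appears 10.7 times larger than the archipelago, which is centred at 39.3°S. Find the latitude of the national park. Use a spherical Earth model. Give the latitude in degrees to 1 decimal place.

For equal true areas on Mercator, apparent areas scale as sec²φ, so the ratio is cos²φ₂ / cos²φ₁.
cos²φ₂ / cos²φ₁ = 10.7  ⇒  cos φ₁ = cos 39.3° / √10.7 = 0.7738/3.271 = 0.2366.
φ₁ = arccos(0.2366) ≈ 76.3°.

76.3°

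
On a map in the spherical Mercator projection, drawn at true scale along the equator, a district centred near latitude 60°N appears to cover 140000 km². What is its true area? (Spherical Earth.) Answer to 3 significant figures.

35000 km²

The Mercator projection is conformal; its linear scale factor is the same in every direction and equals sec φ = 1/cos φ.
Areal scale = k² = sec²φ = 1/cos²(60°) = 1/0.5000² = 4.000.
True area = apparent / (areal scale) = 140000 / 4.000 ≈ 35000 km².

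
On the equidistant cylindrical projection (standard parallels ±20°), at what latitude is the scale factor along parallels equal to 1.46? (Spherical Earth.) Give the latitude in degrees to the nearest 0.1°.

49.9°

The equidistant cylindrical projection with φ₀ = 20° has h = 1 (meridians true) and k = cos φ₀ / cos φ along parallels.
k = cos φ₀ / cos φ = 1.46  ⇒  cos φ = cos 20° / 1.46 = 0.6436.
φ = arccos(0.6436) ≈ 49.9°.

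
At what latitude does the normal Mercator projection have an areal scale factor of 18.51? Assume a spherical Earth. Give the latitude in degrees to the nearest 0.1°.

76.6°

Mercator areal scale is sec²φ.
sec²φ = 18.51  ⇒  cos²φ = 0.05402  ⇒  cos φ = 0.2324.
φ = arccos(0.2324) ≈ 76.6°.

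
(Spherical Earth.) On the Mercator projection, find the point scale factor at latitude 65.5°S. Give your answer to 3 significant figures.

For Mercator, h = k = sec φ (a conformal cylindrical projection has a single point scale, 1/cos φ).
k = 1/cos 65.5° = 1/0.4147 = 2.411.

2.41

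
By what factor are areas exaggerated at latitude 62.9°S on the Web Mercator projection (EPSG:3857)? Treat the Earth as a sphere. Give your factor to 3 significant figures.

The Mercator projection is conformal; its linear scale factor is the same in every direction and equals sec φ = 1/cos φ.
Areal scale = k² = sec²φ = 1/cos²(62.9°) = 1/0.4555² = 4.819.

4.82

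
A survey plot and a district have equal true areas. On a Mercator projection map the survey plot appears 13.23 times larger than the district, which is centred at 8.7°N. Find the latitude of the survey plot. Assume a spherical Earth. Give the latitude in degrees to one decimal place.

74.2°

For equal true areas on Mercator, apparent areas scale as sec²φ, so the ratio is cos²φ₂ / cos²φ₁.
cos²φ₂ / cos²φ₁ = 13.23  ⇒  cos φ₁ = cos 8.7° / √13.23 = 0.9885/3.637 = 0.2718.
φ₁ = arccos(0.2718) ≈ 74.2°.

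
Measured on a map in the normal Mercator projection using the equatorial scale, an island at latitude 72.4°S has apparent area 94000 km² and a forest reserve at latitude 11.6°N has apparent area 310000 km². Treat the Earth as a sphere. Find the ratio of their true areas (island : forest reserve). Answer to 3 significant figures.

0.0289

Since Mercator area scale is 1/cos²φ, the true area equals the apparent area multiplied by cos²φ.
True area of island: 94000 × cos²(72.4°) = 94000 × 0.09143 = 8594 km².
True area of forest reserve: 310000 × cos²(11.6°) = 310000 × 0.9596 = 297500 km².
Ratio = 8594 / 297500 ≈ 0.0289.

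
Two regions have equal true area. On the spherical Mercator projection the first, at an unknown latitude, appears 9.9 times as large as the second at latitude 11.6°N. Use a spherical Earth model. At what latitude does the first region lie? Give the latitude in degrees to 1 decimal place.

71.9°

On Mercator, (apparent₁)/(apparent₂) = sec²φ₁ / sec²φ₂ when true areas are equal.
cos²φ₂ / cos²φ₁ = 9.9  ⇒  cos φ₁ = cos 11.6° / √9.9 = 0.9796/3.146 = 0.3113.
φ₁ = arccos(0.3113) ≈ 71.9°.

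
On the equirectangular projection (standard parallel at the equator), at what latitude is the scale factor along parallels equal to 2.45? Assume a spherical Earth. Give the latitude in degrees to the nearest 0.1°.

65.9°

Plate carrée: h = 1, k = sec φ along parallels.
sec φ = 2.45  ⇒  cos φ = 0.4082  ⇒  φ ≈ 65.9°.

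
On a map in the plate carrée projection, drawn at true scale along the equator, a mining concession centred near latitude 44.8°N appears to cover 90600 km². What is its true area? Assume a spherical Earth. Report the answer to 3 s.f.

Plate carrée maps x = Rλ, y = Rφ. The meridian scale is h = 1 and the parallel scale is k = 1/cos φ = sec φ.
Areal scale = h·k = 1 × sec φ; at 44.8°, h = 1.000, k = 1.409, so h·k = 1.409.
True area = apparent / (areal scale) = 90600 / 1.409 ≈ 64300 km².

64300 km²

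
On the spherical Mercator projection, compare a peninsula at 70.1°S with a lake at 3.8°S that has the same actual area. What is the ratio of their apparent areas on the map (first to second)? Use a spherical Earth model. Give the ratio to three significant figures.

8.59

On Mercator, area is exaggerated by sec²φ = 1/cos²φ.
At 70.1°: sec²(70.1°) = 1/0.3404² = 8.631.
At 3.8°: sec²(3.8°) = 1/0.9978² = 1.004.
Ratio = 8.631/1.004 = cos²(3.8°)/cos²(70.1°) ≈ 8.59.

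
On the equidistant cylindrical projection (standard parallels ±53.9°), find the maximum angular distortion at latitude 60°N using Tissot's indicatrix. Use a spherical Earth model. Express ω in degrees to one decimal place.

With standard parallel φ₀ = 53.9°, the equirectangular projection gives x = Rλ cos φ₀, y = Rφ, so h = 1 and k = cos 53.9° / cos φ.
At 60°: h = 1.000, k = 1.178; principal scales a = 1.178, b = 1.000.
sin(ω/2) = (a − b)/(a + b) = 0.1784/2.178 = 0.08189, so ω = 2 arcsin(0.08189) ≈ 9.4°.

9.4°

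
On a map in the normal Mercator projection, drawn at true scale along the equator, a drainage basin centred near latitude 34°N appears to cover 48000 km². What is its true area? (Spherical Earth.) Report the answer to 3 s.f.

Mercator is conformal, so the point scale is isotropic: h = k = sec φ = 1/cos φ.
Areal scale = k² = sec²φ = 1/cos²(34°) = 1/0.8290² = 1.455.
True area = apparent / (areal scale) = 48000 / 1.455 ≈ 33000 km².

33000 km²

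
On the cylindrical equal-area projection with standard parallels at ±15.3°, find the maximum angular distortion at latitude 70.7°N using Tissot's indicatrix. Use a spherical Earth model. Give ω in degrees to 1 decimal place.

104.3°

A cylindrical equal-area projection with standard parallel φ₀ has meridian scale h = cos φ / cos φ₀ and parallel scale k = cos φ₀ / cos φ (so areas are preserved, h·k = 1).
At 70.7°: h = 0.3427, k = 2.918; principal scales a = 2.918, b = 0.3427.
sin(ω/2) = (a − b)/(a + b) = 2.576/3.261 = 0.7898, so ω = 2 arcsin(0.7898) ≈ 104.3°.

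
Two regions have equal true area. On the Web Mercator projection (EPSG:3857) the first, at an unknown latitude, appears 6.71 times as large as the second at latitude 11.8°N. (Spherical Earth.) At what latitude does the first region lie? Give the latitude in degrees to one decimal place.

67.8°

On Mercator, (apparent₁)/(apparent₂) = sec²φ₁ / sec²φ₂ when true areas are equal.
cos²φ₂ / cos²φ₁ = 6.71  ⇒  cos φ₁ = cos 11.8° / √6.71 = 0.9789/2.590 = 0.3779.
φ₁ = arccos(0.3779) ≈ 67.8°.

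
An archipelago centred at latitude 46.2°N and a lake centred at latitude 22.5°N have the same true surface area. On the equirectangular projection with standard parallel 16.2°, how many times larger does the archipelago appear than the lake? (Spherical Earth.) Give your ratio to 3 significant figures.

1.33

In the equirectangular projection with standard parallel φ₀ = 16.2° (x = Rλ cos φ₀, y = Rφ), meridians are true-scale (h = 1) and the parallel scale is k = cos φ₀ / cos φ.
Areal scale at 46.2°: h·k = 1.000 × 1.387 = 1.387.
Areal scale at 22.5°: h·k = 1.000 × 1.039 = 1.039.
Ratio = 1.387/1.039 ≈ 1.33.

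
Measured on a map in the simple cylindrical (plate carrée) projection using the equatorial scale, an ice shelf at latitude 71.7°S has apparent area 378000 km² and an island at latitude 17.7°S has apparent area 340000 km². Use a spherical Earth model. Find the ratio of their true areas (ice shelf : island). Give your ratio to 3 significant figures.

Plate carrée has h = 1 and k = sec φ, giving areal scale sec φ; true area = (apparent area) · cos φ.
True area of ice shelf: 378000 × cos(71.7°) = 378000 × 0.3140 = 118700 km².
True area of island: 340000 × cos(17.7°) = 340000 × 0.9527 = 323900 km².
Ratio = 118700 / 323900 ≈ 0.366.

0.366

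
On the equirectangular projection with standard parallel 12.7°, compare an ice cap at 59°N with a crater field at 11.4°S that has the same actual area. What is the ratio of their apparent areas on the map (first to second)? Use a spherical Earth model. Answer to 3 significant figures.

1.90

With standard parallel φ₀ = 12.7°, the equirectangular projection gives x = Rλ cos φ₀, y = Rφ, so h = 1 and k = cos 12.7° / cos φ.
Areal scale at 59°: h·k = 1.000 × 1.894 = 1.894.
Areal scale at 11.4°: h·k = 1.000 × 0.9952 = 0.9952.
Ratio = 1.894/0.9952 ≈ 1.90.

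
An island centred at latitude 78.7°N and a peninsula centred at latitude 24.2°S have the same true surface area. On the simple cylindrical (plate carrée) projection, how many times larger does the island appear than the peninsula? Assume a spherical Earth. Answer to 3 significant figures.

4.65

In the plate carrée (x = Rλ, y = Rφ), meridians are true-scale (h = 1) and parallels are stretched by k = sec φ.
Areal scale at 78.7°: h·k = 1.000 × 5.103 = 5.103.
Areal scale at 24.2°: h·k = 1.000 × 1.096 = 1.096.
Ratio = 5.103/1.096 ≈ 4.65.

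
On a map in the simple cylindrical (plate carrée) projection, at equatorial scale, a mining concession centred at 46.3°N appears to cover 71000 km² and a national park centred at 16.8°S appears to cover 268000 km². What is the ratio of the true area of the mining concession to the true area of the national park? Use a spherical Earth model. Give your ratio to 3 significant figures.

0.191

Plate carrée has h = 1 and k = sec φ, giving areal scale sec φ; true area = (apparent area) · cos φ.
True area of mining concession: 71000 × cos(46.3°) = 71000 × 0.6909 = 49050 km².
True area of national park: 268000 × cos(16.8°) = 268000 × 0.9573 = 256600 km².
Ratio = 49050 / 256600 ≈ 0.191.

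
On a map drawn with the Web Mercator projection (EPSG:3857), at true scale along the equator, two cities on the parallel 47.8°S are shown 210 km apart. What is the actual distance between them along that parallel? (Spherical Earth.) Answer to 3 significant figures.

141 km

Mercator is conformal, so the point scale is isotropic: h = k = sec φ = 1/cos φ.
Along the parallel at 47.8°, map distances are exaggerated by k = sec 47.8° = 1.489.
True distance = 210 / 1.489 = 210 × cos 47.8° ≈ 141 km.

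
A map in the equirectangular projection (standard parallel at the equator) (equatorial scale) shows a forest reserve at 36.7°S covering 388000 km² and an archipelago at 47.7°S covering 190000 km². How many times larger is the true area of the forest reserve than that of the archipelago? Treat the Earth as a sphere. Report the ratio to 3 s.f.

2.43

Plate carrée has h = 1 and k = sec φ, giving areal scale sec φ; true area = (apparent area) · cos φ.
True area of forest reserve: 388000 × cos(36.7°) = 388000 × 0.8018 = 311100 km².
True area of archipelago: 190000 × cos(47.7°) = 190000 × 0.6730 = 127900 km².
Ratio = 311100 / 127900 ≈ 2.43.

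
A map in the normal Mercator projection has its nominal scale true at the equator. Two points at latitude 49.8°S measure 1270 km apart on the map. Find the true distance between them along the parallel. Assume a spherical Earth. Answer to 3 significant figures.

820 km

Mercator is conformal, so the point scale is isotropic: h = k = sec φ = 1/cos φ.
Along the parallel at 49.8°, map distances are exaggerated by k = sec 49.8° = 1.549.
True distance = 1270 / 1.549 = 1270 × cos 49.8° ≈ 820 km.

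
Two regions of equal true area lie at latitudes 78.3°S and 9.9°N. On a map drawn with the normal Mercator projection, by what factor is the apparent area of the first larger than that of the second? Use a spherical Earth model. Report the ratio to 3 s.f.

23.6

On Mercator, area is exaggerated by sec²φ = 1/cos²φ.
At 78.3°: sec²(78.3°) = 1/0.2028² = 24.32.
At 9.9°: sec²(9.9°) = 1/0.9851² = 1.030.
Ratio = 24.32/1.030 = cos²(9.9°)/cos²(78.3°) ≈ 23.6.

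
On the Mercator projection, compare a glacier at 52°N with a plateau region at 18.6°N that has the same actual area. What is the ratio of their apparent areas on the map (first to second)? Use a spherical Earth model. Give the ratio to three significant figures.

2.37

Mercator is conformal with k = sec φ, so areal scale = k² = sec²φ.
At 52°: sec²(52°) = 1/0.6157² = 2.638.
At 18.6°: sec²(18.6°) = 1/0.9478² = 1.113.
Ratio = 2.638/1.113 = cos²(18.6°)/cos²(52°) ≈ 2.37.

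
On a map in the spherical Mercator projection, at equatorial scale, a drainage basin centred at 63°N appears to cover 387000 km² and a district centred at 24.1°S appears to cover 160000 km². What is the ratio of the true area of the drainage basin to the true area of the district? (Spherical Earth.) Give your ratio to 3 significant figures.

0.598

On Mercator the areal scale is sec²φ, so true area = apparent × cos²φ.
True area of drainage basin: 387000 × cos²(63°) = 387000 × 0.2061 = 79760 km².
True area of district: 160000 × cos²(24.1°) = 160000 × 0.8333 = 133300 km².
Ratio = 79760 / 133300 ≈ 0.598.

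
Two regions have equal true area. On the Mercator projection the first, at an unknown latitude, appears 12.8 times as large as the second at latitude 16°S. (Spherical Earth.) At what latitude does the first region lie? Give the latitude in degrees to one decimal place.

74.4°

For equal true areas on Mercator, apparent areas scale as sec²φ, so the ratio is cos²φ₂ / cos²φ₁.
cos²φ₂ / cos²φ₁ = 12.8  ⇒  cos φ₁ = cos 16° / √12.8 = 0.9613/3.578 = 0.2687.
φ₁ = arccos(0.2687) ≈ 74.4°.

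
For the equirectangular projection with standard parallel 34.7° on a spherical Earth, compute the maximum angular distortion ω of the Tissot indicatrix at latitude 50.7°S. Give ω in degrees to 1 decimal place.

14.9°

With standard parallel φ₀ = 34.7°, the equirectangular projection gives x = Rλ cos φ₀, y = Rφ, so h = 1 and k = cos 34.7° / cos φ.
At 50.7°: h = 1.000, k = 1.298; principal scales a = 1.298, b = 1.000.
sin(ω/2) = (a − b)/(a + b) = 0.2980/2.298 = 0.1297, so ω = 2 arcsin(0.1297) ≈ 14.9°.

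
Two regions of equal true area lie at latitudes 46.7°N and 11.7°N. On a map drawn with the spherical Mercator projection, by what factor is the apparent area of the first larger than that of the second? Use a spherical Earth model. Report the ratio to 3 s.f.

2.04

Mercator is conformal with k = sec φ, so areal scale = k² = sec²φ.
At 46.7°: sec²(46.7°) = 1/0.6858² = 2.126.
At 11.7°: sec²(11.7°) = 1/0.9792² = 1.043.
Ratio = 2.126/1.043 = cos²(11.7°)/cos²(46.7°) ≈ 2.04.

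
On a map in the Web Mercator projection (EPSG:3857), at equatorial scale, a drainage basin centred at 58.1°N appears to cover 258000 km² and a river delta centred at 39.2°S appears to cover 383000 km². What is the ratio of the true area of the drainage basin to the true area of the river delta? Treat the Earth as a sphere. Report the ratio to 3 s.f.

Mercator's areal exaggeration is sec²φ; hence true area = (apparent area) · cos²φ.
True area of drainage basin: 258000 × cos²(58.1°) = 258000 × 0.2792 = 72050 km².
True area of river delta: 383000 × cos²(39.2°) = 383000 × 0.6005 = 230000 km².
Ratio = 72050 / 230000 ≈ 0.313.

0.313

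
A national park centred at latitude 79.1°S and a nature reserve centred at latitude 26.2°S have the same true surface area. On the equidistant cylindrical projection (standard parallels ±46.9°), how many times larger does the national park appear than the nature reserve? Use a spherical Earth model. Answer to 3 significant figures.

4.75

In the equirectangular projection with standard parallel φ₀ = 46.9° (x = Rλ cos φ₀, y = Rφ), meridians are true-scale (h = 1) and the parallel scale is k = cos φ₀ / cos φ.
Areal scale at 79.1°: h·k = 1.000 × 3.613 = 3.613.
Areal scale at 26.2°: h·k = 1.000 × 0.7615 = 0.7615.
Ratio = 3.613/0.7615 ≈ 4.75.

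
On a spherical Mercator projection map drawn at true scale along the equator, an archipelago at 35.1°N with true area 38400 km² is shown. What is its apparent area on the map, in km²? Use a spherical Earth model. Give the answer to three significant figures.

The Mercator projection is conformal; its linear scale factor is the same in every direction and equals sec φ = 1/cos φ.
Areal scale = k² = sec²φ = 1/cos²(35.1°) = 1/0.8181² = 1.494.
Apparent area = 38400 × 1.494 ≈ 57400 km².

57400 km²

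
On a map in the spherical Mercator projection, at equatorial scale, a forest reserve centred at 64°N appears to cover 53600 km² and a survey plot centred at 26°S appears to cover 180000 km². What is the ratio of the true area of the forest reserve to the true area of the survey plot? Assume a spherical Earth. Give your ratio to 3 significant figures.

0.0708

Since Mercator area scale is 1/cos²φ, the true area equals the apparent area multiplied by cos²φ.
True area of forest reserve: 53600 × cos²(64°) = 53600 × 0.1922 = 10300 km².
True area of survey plot: 180000 × cos²(26°) = 180000 × 0.8078 = 145400 km².
Ratio = 10300 / 145400 ≈ 0.0708.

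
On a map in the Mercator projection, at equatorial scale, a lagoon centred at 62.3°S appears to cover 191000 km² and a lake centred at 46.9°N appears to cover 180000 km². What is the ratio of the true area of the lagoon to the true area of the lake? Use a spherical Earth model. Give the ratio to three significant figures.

0.491

Mercator's areal exaggeration is sec²φ; hence true area = (apparent area) · cos²φ.
True area of lagoon: 191000 × cos²(62.3°) = 191000 × 0.2161 = 41270 km².
True area of lake: 180000 × cos²(46.9°) = 180000 × 0.4669 = 84040 km².
Ratio = 41270 / 84040 ≈ 0.491.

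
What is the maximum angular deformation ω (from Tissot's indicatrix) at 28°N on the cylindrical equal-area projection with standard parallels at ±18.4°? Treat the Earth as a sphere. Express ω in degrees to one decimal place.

A cylindrical equal-area projection with standard parallel φ₀ has meridian scale h = cos φ / cos φ₀ and parallel scale k = cos φ₀ / cos φ (so areas are preserved, h·k = 1).
At 28°: h = 0.9305, k = 1.075; principal scales a = 1.075, b = 0.9305.
sin(ω/2) = (a − b)/(a + b) = 0.1441/2.005 = 0.07189, so ω = 2 arcsin(0.07189) ≈ 8.2°.

8.2°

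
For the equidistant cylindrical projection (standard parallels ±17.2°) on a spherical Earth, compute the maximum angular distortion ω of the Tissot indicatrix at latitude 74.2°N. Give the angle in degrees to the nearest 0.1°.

67.6°

With standard parallel φ₀ = 17.2°, the equirectangular projection gives x = Rλ cos φ₀, y = Rφ, so h = 1 and k = cos 17.2° / cos φ.
At 74.2°: h = 1.000, k = 3.508; principal scales a = 3.508, b = 1.000.
sin(ω/2) = (a − b)/(a + b) = 2.508/4.508 = 0.5564, so ω = 2 arcsin(0.5564) ≈ 67.6°.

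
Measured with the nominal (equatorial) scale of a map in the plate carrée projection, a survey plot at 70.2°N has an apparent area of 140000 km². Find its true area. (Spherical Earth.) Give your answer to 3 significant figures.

Plate carrée maps x = Rλ, y = Rφ. The meridian scale is h = 1 and the parallel scale is k = 1/cos φ = sec φ.
Areal scale = h·k = 1 × sec φ; at 70.2°, h = 1.000, k = 2.952, so h·k = 2.952.
True area = apparent / (areal scale) = 140000 / 2.952 ≈ 47400 km².

47400 km²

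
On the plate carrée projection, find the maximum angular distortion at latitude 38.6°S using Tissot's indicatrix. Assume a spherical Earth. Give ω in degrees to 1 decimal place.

14.1°

For the equirectangular projection with φ₀ = 0 (plate carrée), h = 1 along meridians and k = sec φ along parallels.
At 38.6°: h = 1.000, k = 1.280; principal scales a = 1.280, b = 1.000.
sin(ω/2) = (a − b)/(a + b) = 0.2796/2.280 = 0.1226, so ω = 2 arcsin(0.1226) ≈ 14.1°.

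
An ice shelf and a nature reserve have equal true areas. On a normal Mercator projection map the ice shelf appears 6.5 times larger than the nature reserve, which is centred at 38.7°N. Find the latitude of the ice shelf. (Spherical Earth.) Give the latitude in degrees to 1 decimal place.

On Mercator, (apparent₁)/(apparent₂) = sec²φ₁ / sec²φ₂ when true areas are equal.
cos²φ₂ / cos²φ₁ = 6.5  ⇒  cos φ₁ = cos 38.7° / √6.5 = 0.7804/2.550 = 0.3061.
φ₁ = arccos(0.3061) ≈ 72.2°.

72.2°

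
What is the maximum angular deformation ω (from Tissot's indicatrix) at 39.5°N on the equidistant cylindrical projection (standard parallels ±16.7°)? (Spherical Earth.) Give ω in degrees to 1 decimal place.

With standard parallel φ₀ = 16.7°, the equirectangular projection gives x = Rλ cos φ₀, y = Rφ, so h = 1 and k = cos 16.7° / cos φ.
At 39.5°: h = 1.000, k = 1.241; principal scales a = 1.241, b = 1.000.
sin(ω/2) = (a − b)/(a + b) = 0.2413/2.241 = 0.1077, so ω = 2 arcsin(0.1077) ≈ 12.4°.

12.4°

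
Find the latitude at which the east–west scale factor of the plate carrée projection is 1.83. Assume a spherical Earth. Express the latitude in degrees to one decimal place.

56.9°

Plate carrée: h = 1, k = sec φ along parallels.
sec φ = 1.83  ⇒  cos φ = 0.5464  ⇒  φ ≈ 56.9°.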